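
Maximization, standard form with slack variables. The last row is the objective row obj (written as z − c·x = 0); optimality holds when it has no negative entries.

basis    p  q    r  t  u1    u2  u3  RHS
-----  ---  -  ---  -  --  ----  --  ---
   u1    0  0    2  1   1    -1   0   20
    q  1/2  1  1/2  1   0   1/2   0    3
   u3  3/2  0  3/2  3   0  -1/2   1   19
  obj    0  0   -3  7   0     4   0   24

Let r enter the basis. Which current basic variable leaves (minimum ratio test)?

Column r entries and ratios — u1: 20/2 = 10; q: 3/(1/2) = 6; u3: 19/(3/2) = 38/3.
Smallest ratio is 6 in the row of q, so q leaves.

q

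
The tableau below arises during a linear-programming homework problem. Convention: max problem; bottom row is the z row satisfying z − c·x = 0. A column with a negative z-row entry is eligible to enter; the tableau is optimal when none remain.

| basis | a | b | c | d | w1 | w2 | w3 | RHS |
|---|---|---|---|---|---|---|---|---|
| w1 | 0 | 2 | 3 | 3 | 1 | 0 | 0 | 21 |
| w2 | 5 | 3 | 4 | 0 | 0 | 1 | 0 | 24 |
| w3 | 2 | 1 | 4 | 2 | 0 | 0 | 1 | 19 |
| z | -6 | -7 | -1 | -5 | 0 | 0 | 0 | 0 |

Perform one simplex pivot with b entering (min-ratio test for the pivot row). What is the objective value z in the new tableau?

Ratio test on column b — row 1: 21/2 = 21/2; row 2: 24/3 = 8; row 3: 19/1 = 19. Minimum is 8 at row 2 (w2 leaves); pivot element 3.
Pivot on row 2; the z-row RHS becomes 0 − (-7)·8 = 56.

56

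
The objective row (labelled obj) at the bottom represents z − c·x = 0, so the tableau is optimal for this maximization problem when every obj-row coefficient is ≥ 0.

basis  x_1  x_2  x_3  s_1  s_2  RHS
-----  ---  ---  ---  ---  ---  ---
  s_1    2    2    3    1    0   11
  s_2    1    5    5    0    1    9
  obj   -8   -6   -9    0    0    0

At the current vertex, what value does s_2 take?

9

s_2 is basic (row 2); its value is the RHS of that row, 9.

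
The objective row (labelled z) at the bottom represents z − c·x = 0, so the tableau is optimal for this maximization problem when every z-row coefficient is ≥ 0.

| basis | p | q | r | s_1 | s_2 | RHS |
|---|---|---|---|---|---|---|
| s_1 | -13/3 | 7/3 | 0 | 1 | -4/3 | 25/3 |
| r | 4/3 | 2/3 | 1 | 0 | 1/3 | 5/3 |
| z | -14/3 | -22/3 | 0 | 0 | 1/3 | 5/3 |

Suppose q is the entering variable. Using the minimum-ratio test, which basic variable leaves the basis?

r

Column q entries and ratios — s_1: (25/3)/(7/3) = 25/7; r: (5/3)/(2/3) = 5/2.
Smallest ratio is 5/2 in the row of r, so r leaves.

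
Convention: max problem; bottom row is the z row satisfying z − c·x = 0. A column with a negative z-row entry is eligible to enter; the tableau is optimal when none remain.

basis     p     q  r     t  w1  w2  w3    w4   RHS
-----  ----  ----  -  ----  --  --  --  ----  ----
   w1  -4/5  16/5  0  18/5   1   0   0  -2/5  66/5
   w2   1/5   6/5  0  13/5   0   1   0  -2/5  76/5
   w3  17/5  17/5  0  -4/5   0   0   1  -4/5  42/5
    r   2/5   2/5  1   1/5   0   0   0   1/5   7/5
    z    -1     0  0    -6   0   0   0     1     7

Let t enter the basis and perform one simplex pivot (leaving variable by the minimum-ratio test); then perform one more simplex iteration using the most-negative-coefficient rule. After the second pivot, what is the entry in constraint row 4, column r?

9/4

Ratio test on column t — row 1: (66/5)/(18/5) = 11/3; row 2: (76/5)/(13/5) = 76/13; row 3: entry -4/5 ≤ 0; row 4: (7/5)/(1/5) = 7. Minimum is 11/3 at row 1 (w1 leaves); pivot element 18/5.
Divide row 1 by 18/5; eliminate column t from the other rows.
Second iteration: most negative z-row entry is -7/3 in column p, so p enters.
Ratio test on column p — row 1: entry -2/9 ≤ 0; row 2: (17/3)/(7/9) = 51/7; row 3: (34/3)/(29/9) = 102/29; row 4: (2/3)/(4/9) = 3/2. Minimum is 3/2 at row 4 (r leaves); pivot element 4/9.
Divide row 4 by 4/9; eliminate column p from the other rows.
After both pivots, the entry at constraint row 4, column r is 9/4.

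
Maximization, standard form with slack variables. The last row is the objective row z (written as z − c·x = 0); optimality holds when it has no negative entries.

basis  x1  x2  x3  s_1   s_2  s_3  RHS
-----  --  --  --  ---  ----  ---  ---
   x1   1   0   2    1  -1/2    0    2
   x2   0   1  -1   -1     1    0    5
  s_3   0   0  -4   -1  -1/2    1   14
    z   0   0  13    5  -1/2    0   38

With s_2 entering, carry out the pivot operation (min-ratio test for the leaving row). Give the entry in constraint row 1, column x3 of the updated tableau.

3/2

Ratio test on column s_2 — row 1: entry -1/2 ≤ 0; row 2: 5/1 = 5; row 3: entry -1/2 ≤ 0. Minimum is 5 at row 2 (x2 leaves); pivot element 1.
Divide row 2 by 1; eliminate column s_2 from the other rows.
Row 1 update in column x3: 2 − (-1/2)·(-1) = 3/2.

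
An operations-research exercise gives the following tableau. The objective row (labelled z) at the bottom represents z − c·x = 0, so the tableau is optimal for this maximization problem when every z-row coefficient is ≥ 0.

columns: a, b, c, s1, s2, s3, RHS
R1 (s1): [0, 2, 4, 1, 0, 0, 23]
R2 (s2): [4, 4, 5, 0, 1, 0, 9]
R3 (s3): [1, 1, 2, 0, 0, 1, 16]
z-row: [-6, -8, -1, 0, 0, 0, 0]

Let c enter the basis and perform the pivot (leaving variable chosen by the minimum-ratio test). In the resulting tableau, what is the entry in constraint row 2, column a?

4/5

Ratio test on column c — row 1: 23/4 = 23/4; row 2: 9/5 = 9/5; row 3: 16/2 = 8. Minimum is 9/5 at row 2 (s2 leaves); pivot element 5.
Divide row 2 by 5; eliminate column c from the other rows.
In the new row 2, the a entry is the old entry divided by the pivot: 4/5 = 4/5.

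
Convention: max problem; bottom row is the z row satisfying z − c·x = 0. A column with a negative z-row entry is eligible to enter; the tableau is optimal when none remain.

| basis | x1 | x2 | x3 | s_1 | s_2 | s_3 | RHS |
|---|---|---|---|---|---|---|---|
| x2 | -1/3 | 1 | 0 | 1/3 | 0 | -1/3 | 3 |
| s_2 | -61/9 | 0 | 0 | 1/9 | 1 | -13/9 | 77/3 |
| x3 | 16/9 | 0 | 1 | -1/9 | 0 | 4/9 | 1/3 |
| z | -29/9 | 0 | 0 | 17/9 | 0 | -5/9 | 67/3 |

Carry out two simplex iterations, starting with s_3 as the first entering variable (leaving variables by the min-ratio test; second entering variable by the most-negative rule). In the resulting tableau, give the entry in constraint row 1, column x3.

3/16

Ratio test on column s_3 — row 1: entry -1/3 ≤ 0; row 2: entry -13/9 ≤ 0; row 3: (1/3)/(4/9) = 3/4. Minimum is 3/4 at row 3 (x3 leaves); pivot element 4/9.
Divide row 3 by 4/9; eliminate column s_3 from the other rows.
Second iteration: most negative z-row entry is -1 in column x1, so x1 enters.
Ratio test on column x1 — row 1: (13/4)/1 = 13/4; row 2: entry -1 ≤ 0; row 3: (3/4)/4 = 3/16. Minimum is 3/16 at row 3 (s_3 leaves); pivot element 4.
Divide row 3 by 4; eliminate column x1 from the other rows.
After both pivots, the entry at constraint row 1, column x3 is 3/16.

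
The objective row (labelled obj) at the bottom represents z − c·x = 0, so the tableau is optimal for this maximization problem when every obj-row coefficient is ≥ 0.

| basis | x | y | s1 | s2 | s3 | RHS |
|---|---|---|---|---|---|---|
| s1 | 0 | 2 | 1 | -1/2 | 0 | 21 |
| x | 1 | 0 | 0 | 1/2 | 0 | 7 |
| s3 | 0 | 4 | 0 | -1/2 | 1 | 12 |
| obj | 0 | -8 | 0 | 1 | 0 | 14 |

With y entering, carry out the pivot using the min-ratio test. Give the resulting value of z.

Ratio test on column y — row 1: 21/2 = 21/2; row 2: entry 0 ≤ 0; row 3: 12/4 = 3. Minimum is 3 at row 3 (s3 leaves); pivot element 4.
Pivot on row 3; the obj-row RHS becomes 14 − (-8)·3 = 38.

38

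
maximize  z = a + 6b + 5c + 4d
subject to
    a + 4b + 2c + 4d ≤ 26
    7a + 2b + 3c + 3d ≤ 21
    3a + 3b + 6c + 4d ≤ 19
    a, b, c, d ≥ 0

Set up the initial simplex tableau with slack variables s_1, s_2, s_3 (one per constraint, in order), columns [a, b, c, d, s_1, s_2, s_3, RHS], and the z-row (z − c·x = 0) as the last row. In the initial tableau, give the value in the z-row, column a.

The z-row carries the negated objective coefficients: the a entry is -1.

-1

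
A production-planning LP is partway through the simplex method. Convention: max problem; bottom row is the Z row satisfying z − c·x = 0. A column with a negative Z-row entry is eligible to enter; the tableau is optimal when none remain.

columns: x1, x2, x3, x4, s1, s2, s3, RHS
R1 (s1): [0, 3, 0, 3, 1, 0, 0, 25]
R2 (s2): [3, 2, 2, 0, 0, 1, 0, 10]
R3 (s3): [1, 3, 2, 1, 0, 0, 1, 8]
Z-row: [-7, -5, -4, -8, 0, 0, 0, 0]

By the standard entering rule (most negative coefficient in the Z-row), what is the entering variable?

x4

Negative Z-row entries: x1: -7, x2: -5, x3: -4, x4: -8.
The most negative is -8 in column x4, so x4 enters.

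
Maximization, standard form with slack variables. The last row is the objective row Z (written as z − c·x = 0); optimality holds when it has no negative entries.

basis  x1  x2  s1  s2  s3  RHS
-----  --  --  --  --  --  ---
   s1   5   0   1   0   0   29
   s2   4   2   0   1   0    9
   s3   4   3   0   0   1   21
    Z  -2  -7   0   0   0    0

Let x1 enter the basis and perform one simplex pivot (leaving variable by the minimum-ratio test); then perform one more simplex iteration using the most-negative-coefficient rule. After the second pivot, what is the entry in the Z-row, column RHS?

63/2

Ratio test on column x1 — row 1: 29/5 = 29/5; row 2: 9/4 = 9/4; row 3: 21/4 = 21/4. Minimum is 9/4 at row 2 (s2 leaves); pivot element 4.
Divide row 2 by 4; eliminate column x1 from the other rows.
Second iteration: most negative Z-row entry is -6 in column x2, so x2 enters.
Ratio test on column x2 — row 1: entry -5/2 ≤ 0; row 2: (9/4)/(1/2) = 9/2; row 3: 12/1 = 12. Minimum is 9/2 at row 2 (x1 leaves); pivot element 1/2.
Divide row 2 by 1/2; eliminate column x2 from the other rows.
After both pivots, the entry at the Z-row, column RHS is 63/2.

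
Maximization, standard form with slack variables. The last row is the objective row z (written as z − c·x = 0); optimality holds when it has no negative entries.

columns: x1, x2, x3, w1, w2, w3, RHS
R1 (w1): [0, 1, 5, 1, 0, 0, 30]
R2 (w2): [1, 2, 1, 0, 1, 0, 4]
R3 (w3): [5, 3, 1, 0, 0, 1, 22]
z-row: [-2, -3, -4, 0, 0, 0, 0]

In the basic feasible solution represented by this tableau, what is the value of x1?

x1 is not in the basis, so in the current basic feasible solution x1 = 0.

0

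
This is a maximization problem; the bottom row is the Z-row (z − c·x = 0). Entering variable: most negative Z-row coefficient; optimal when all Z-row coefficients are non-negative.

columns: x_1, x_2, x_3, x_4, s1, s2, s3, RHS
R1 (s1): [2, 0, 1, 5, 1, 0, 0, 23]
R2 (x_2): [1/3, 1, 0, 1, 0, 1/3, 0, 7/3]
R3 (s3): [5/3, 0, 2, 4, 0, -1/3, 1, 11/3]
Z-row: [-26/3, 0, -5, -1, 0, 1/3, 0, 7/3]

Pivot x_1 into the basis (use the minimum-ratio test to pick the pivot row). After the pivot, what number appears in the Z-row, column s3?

Ratio test on column x_1 — row 1: 23/2 = 23/2; row 2: (7/3)/(1/3) = 7; row 3: (11/3)/(5/3) = 11/5. Minimum is 11/5 at row 3 (s3 leaves); pivot element 5/3.
Divide row 3 by 5/3; eliminate column x_1 from the other rows.
Z-row update in column s3: 0 − (-26/3)·(3/5) = 26/5.

26/5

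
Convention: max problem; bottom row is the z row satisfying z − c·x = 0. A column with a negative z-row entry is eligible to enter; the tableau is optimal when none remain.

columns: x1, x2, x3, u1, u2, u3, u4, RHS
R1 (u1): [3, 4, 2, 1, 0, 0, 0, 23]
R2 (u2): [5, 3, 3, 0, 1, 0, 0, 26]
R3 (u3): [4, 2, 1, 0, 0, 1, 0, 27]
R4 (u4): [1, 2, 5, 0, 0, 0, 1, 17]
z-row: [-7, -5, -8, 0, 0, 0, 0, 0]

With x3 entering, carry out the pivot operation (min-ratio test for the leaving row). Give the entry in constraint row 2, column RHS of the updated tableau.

Ratio test on column x3 — row 1: 23/2 = 23/2; row 2: 26/3 = 26/3; row 3: 27/1 = 27; row 4: 17/5 = 17/5. Minimum is 17/5 at row 4 (u4 leaves); pivot element 5.
Divide row 4 by 5; eliminate column x3 from the other rows.
Row 2 update in column RHS: 26 − 3·(17/5) = 79/5.

79/5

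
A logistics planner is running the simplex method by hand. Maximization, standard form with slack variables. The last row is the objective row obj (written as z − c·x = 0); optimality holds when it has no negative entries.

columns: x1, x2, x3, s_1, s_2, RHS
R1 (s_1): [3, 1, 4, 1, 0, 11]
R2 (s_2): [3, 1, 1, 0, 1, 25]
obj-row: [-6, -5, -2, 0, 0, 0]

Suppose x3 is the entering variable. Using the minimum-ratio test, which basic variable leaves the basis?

s_1

Column x3 entries and ratios — s_1: 11/4 = 11/4; s_2: 25/1 = 25.
Smallest ratio is 11/4 in the row of s_1, so s_1 leaves.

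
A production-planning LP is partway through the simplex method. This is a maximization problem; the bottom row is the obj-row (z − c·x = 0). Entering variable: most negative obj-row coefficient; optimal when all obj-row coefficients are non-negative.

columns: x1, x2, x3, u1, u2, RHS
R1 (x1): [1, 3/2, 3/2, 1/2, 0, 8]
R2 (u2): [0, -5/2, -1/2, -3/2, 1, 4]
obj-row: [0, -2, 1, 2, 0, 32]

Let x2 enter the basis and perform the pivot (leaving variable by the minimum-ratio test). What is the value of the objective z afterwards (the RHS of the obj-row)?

128/3

Ratio test on column x2 — row 1: 8/(3/2) = 16/3; row 2: entry -5/2 ≤ 0. Minimum is 16/3 at row 1 (x1 leaves); pivot element 3/2.
Pivot on row 1; the obj-row RHS becomes 32 − (-2)·(16/3) = 128/3.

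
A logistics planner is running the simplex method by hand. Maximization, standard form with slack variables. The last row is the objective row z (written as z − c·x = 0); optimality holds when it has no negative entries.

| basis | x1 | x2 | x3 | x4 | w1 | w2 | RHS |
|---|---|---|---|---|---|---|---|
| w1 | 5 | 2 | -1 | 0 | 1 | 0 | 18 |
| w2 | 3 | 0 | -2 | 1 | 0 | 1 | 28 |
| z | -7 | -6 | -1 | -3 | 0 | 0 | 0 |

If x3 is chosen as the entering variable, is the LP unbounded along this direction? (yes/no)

yes

Every constraint-row entry in column x3 is ≤ 0, so increasing x3 is unbounded.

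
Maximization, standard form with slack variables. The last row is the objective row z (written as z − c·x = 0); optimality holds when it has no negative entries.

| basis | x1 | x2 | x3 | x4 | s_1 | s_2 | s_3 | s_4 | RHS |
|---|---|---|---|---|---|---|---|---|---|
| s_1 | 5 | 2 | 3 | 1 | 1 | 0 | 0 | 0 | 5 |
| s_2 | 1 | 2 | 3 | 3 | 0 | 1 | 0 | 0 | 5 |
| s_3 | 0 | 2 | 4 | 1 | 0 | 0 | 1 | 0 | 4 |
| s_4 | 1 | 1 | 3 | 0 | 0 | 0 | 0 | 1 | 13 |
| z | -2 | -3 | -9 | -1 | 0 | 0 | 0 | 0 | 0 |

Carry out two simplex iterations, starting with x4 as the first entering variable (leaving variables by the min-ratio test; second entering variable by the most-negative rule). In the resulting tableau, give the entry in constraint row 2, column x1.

Ratio test on column x4 — row 1: 5/1 = 5; row 2: 5/3 = 5/3; row 3: 4/1 = 4; row 4: entry 0 ≤ 0. Minimum is 5/3 at row 2 (s_2 leaves); pivot element 3.
Divide row 2 by 3; eliminate column x4 from the other rows.
Second iteration: most negative z-row entry is -8 in column x3, so x3 enters.
Ratio test on column x3 — row 1: (10/3)/2 = 5/3; row 2: (5/3)/1 = 5/3; row 3: (7/3)/3 = 7/9; row 4: 13/3 = 13/3. Minimum is 7/9 at row 3 (s_3 leaves); pivot element 3.
Divide row 3 by 3; eliminate column x3 from the other rows.
After both pivots, the entry at constraint row 2, column x1 is 4/9.

4/9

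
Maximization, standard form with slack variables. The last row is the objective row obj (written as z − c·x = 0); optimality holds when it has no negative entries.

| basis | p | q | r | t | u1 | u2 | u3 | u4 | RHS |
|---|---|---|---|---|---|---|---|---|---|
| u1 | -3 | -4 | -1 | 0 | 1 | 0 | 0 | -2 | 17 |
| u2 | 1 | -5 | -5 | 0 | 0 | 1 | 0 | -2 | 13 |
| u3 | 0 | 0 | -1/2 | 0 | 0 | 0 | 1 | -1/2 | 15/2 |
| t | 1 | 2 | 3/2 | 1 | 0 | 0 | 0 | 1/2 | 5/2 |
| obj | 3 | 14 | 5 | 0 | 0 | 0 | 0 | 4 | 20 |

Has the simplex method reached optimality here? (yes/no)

yes

Every obj-row coefficient is ≥ 0, so the tableau is optimal.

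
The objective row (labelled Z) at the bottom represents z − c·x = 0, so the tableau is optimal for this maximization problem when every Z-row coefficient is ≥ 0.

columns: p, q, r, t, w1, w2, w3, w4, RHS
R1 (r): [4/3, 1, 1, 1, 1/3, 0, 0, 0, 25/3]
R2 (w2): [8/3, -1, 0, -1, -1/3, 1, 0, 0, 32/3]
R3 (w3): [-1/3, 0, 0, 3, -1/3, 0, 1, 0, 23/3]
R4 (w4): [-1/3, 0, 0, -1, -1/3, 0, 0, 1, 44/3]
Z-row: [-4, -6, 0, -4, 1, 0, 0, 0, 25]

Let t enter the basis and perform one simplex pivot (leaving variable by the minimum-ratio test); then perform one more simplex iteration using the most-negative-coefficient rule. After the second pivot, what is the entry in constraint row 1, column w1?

Ratio test on column t — row 1: (25/3)/1 = 25/3; row 2: entry -1 ≤ 0; row 3: (23/3)/3 = 23/9; row 4: entry -1 ≤ 0. Minimum is 23/9 at row 3 (w3 leaves); pivot element 3.
Divide row 3 by 3; eliminate column t from the other rows.
Second iteration: most negative Z-row entry is -6 in column q, so q enters.
Ratio test on column q — row 1: (52/9)/1 = 52/9; row 2: entry -1 ≤ 0; row 3: entry 0 ≤ 0; row 4: entry 0 ≤ 0. Minimum is 52/9 at row 1 (r leaves); pivot element 1.
Divide row 1 by 1; eliminate column q from the other rows.
After both pivots, the entry at constraint row 1, column w1 is 4/9.

4/9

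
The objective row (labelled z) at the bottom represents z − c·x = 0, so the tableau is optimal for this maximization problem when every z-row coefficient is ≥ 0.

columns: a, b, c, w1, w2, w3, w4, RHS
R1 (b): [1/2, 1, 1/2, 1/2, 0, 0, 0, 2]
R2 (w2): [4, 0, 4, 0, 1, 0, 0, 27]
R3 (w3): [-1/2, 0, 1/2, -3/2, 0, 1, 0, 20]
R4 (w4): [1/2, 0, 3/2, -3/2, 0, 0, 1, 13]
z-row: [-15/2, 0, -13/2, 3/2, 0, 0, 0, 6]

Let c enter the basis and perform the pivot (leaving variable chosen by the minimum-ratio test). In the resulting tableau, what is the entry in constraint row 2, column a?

Ratio test on column c — row 1: 2/(1/2) = 4; row 2: 27/4 = 27/4; row 3: 20/(1/2) = 40; row 4: 13/(3/2) = 26/3. Minimum is 4 at row 1 (b leaves); pivot element 1/2.
Divide row 1 by 1/2; eliminate column c from the other rows.
Row 2 update in column a: 4 − 4·1 = 0.

0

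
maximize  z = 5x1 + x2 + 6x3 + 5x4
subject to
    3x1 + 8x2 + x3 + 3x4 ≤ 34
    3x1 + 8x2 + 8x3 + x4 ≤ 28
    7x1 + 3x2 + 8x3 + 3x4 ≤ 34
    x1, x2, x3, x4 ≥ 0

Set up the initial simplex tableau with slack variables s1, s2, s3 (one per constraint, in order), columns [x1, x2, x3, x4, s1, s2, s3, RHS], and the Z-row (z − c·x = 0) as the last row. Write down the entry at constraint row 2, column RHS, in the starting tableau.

28

The RHS of constraint 2 is b_2 = 28.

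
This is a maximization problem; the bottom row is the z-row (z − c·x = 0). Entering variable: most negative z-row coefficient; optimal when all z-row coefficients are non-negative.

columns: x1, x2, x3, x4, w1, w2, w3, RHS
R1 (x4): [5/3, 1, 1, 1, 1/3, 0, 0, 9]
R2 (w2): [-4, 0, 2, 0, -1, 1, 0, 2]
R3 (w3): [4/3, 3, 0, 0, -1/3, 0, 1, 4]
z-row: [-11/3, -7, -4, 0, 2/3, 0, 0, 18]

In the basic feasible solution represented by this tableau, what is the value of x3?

x3 is not in the basis, so in the current basic feasible solution x3 = 0.

0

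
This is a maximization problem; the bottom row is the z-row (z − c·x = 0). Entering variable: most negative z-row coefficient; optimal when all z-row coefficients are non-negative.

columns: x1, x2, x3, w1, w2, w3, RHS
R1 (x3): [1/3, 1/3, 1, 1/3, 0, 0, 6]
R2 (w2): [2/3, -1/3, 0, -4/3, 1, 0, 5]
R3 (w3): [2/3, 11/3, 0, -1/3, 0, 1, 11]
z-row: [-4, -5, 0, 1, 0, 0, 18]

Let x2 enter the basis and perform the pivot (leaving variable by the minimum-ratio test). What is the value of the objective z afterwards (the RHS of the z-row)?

33

Ratio test on column x2 — row 1: 6/(1/3) = 18; row 2: entry -1/3 ≤ 0; row 3: 11/(11/3) = 3. Minimum is 3 at row 3 (w3 leaves); pivot element 11/3.
Pivot on row 3; the z-row RHS becomes 18 − (-5)·3 = 33.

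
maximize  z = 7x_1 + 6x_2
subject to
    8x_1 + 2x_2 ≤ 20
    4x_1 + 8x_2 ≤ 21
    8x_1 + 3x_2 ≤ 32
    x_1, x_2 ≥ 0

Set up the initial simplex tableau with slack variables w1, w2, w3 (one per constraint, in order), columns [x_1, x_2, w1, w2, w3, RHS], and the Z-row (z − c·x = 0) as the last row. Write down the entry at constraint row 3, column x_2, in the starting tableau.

Constraint 3 has coefficient 3 on x_2.

3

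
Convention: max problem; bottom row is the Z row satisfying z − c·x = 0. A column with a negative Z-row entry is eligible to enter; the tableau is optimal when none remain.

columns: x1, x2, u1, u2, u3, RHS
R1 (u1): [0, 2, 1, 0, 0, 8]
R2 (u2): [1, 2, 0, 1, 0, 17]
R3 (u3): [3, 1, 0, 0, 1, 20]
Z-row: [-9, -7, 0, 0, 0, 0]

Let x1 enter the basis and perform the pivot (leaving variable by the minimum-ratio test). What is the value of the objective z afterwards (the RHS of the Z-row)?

60

Ratio test on column x1 — row 1: entry 0 ≤ 0; row 2: 17/1 = 17; row 3: 20/3 = 20/3. Minimum is 20/3 at row 3 (u3 leaves); pivot element 3.
Pivot on row 3; the Z-row RHS becomes 0 − (-9)·(20/3) = 60.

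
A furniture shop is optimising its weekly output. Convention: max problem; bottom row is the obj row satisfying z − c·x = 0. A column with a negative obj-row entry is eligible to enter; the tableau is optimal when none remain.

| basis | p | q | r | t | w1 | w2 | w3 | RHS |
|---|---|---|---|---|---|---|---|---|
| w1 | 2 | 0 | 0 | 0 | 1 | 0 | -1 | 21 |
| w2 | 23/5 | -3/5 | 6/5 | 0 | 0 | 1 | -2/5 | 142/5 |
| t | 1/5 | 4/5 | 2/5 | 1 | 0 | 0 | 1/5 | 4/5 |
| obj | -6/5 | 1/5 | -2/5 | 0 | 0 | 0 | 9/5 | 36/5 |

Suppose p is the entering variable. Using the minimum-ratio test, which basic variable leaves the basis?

Column p entries and ratios — w1: 21/2 = 21/2; w2: (142/5)/(23/5) = 142/23; t: (4/5)/(1/5) = 4.
Smallest ratio is 4 in the row of t, so t leaves.

t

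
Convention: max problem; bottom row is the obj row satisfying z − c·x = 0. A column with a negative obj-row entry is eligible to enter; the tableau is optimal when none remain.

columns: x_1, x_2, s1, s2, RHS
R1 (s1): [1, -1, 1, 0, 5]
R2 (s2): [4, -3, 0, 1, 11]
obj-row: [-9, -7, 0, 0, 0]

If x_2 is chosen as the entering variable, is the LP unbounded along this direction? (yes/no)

yes

Every constraint-row entry in column x_2 is ≤ 0, so increasing x_2 is unbounded.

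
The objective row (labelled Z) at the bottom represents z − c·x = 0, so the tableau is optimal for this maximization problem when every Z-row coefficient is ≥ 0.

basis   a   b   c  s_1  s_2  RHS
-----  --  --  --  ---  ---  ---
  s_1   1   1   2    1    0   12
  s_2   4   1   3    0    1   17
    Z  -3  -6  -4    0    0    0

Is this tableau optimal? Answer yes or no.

no

The Z-row has a negative entry -6 in column b, so it is not optimal.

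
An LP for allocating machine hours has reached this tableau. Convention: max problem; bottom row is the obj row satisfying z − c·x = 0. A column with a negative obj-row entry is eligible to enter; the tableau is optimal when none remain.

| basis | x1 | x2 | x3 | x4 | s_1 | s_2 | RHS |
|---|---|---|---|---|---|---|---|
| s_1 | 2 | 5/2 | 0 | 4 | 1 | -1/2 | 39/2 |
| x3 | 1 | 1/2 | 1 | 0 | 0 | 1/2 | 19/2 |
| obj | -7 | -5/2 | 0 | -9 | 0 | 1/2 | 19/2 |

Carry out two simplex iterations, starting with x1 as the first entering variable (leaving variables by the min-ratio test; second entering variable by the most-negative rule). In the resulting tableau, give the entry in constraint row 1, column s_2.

Ratio test on column x1 — row 1: (39/2)/2 = 39/4; row 2: (19/2)/1 = 19/2. Minimum is 19/2 at row 2 (x3 leaves); pivot element 1.
Divide row 2 by 1; eliminate column x1 from the other rows.
Second iteration: most negative obj-row entry is -9 in column x4, so x4 enters.
Ratio test on column x4 — row 1: (1/2)/4 = 1/8; row 2: entry 0 ≤ 0. Minimum is 1/8 at row 1 (s_1 leaves); pivot element 4.
Divide row 1 by 4; eliminate column x4 from the other rows.
After both pivots, the entry at constraint row 1, column s_2 is -3/8.

-3/8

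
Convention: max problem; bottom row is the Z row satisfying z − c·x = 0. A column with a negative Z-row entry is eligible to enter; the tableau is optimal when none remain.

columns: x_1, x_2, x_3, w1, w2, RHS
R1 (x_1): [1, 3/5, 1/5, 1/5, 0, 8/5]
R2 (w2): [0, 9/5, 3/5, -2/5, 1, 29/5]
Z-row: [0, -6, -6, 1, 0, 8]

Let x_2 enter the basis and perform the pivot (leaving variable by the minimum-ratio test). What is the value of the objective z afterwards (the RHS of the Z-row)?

Ratio test on column x_2 — row 1: (8/5)/(3/5) = 8/3; row 2: (29/5)/(9/5) = 29/9. Minimum is 8/3 at row 1 (x_1 leaves); pivot element 3/5.
Pivot on row 1; the Z-row RHS becomes 8 − (-6)·(8/3) = 24.

24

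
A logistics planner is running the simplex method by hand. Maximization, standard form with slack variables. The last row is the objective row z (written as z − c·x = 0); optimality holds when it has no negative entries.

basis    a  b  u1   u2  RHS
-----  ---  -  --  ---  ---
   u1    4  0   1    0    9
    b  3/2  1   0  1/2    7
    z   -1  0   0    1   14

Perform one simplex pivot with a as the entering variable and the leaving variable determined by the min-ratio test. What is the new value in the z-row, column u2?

Ratio test on column a — row 1: 9/4 = 9/4; row 2: 7/(3/2) = 14/3. Minimum is 9/4 at row 1 (u1 leaves); pivot element 4.
Divide row 1 by 4; eliminate column a from the other rows.
z-row update in column u2: 1 − (-1)·0 = 1.

1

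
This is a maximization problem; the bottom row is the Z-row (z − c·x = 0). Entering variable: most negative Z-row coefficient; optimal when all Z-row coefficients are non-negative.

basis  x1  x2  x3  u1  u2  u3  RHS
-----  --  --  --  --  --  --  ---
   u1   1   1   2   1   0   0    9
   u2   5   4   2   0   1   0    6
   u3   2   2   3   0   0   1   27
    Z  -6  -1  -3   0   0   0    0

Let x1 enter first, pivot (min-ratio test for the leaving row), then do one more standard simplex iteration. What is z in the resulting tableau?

Ratio test on column x1 — row 1: 9/1 = 9; row 2: 6/5 = 6/5; row 3: 27/2 = 27/2. Minimum is 6/5 at row 2 (u2 leaves); pivot element 5.
Pivot on row 2; the Z-row RHS becomes 0 − (-6)·(6/5) = 36/5.
Next entering variable (most negative Z-row entry -3/5): x3.
Ratio test on column x3 — row 1: (39/5)/(8/5) = 39/8; row 2: (6/5)/(2/5) = 3; row 3: (123/5)/(11/5) = 123/11. Minimum is 3 at row 2 (x1 leaves); pivot element 2/5.
After the second pivot the Z-row RHS is 36/5 − (-3/5)·3 = 9.

9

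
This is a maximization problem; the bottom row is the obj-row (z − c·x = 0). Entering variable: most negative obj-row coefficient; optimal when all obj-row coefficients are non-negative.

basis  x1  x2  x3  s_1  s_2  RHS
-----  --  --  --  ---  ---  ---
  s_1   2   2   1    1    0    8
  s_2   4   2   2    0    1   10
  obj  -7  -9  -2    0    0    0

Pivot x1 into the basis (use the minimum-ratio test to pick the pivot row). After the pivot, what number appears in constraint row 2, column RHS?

5/2

Ratio test on column x1 — row 1: 8/2 = 4; row 2: 10/4 = 5/2. Minimum is 5/2 at row 2 (s_2 leaves); pivot element 4.
Divide row 2 by 4; eliminate column x1 from the other rows.
In the new row 2, the RHS entry is the old entry divided by the pivot: 10/4 = 5/2.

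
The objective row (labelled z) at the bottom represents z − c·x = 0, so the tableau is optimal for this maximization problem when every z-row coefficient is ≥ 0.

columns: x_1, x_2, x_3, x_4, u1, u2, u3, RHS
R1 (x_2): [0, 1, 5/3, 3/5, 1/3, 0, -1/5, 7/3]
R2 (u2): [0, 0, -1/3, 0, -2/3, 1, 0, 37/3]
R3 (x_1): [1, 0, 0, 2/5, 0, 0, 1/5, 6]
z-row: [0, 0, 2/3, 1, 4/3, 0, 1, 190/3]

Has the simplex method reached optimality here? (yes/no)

yes

Every z-row coefficient is ≥ 0, so the tableau is optimal.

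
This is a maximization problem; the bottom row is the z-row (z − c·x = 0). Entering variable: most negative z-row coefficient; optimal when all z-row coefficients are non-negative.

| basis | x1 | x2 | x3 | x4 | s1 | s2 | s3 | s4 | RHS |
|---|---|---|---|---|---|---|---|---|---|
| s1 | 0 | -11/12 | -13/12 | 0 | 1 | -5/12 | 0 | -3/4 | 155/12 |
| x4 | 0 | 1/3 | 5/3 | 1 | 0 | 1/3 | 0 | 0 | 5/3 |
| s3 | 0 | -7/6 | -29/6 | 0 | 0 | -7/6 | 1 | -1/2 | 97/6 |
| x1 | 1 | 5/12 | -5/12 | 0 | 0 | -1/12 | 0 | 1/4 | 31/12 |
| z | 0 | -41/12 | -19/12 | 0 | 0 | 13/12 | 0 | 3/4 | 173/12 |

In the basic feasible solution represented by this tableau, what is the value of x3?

x3 is not in the basis, so in the current basic feasible solution x3 = 0.

0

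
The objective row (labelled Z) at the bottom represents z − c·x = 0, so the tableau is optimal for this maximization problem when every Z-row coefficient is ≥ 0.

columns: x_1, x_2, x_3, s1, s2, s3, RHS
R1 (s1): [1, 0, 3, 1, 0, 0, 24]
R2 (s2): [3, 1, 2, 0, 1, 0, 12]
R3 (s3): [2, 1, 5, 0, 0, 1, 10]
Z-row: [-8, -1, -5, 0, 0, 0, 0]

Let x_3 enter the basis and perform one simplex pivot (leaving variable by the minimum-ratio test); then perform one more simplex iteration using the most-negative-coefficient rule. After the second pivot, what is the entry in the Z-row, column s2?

30/11

Ratio test on column x_3 — row 1: 24/3 = 8; row 2: 12/2 = 6; row 3: 10/5 = 2. Minimum is 2 at row 3 (s3 leaves); pivot element 5.
Divide row 3 by 5; eliminate column x_3 from the other rows.
Second iteration: most negative Z-row entry is -6 in column x_1, so x_1 enters.
Ratio test on column x_1 — row 1: entry -1/5 ≤ 0; row 2: 8/(11/5) = 40/11; row 3: 2/(2/5) = 5. Minimum is 40/11 at row 2 (s2 leaves); pivot element 11/5.
Divide row 2 by 11/5; eliminate column x_1 from the other rows.
After both pivots, the entry at the Z-row, column s2 is 30/11.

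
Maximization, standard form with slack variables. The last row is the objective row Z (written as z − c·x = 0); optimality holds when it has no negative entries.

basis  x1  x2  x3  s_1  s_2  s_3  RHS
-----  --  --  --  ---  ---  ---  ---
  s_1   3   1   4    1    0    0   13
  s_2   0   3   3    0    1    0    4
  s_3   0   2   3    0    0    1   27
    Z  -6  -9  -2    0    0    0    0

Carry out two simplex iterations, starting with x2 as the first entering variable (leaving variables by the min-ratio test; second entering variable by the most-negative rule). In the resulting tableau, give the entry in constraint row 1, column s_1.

Ratio test on column x2 — row 1: 13/1 = 13; row 2: 4/3 = 4/3; row 3: 27/2 = 27/2. Minimum is 4/3 at row 2 (s_2 leaves); pivot element 3.
Divide row 2 by 3; eliminate column x2 from the other rows.
Second iteration: most negative Z-row entry is -6 in column x1, so x1 enters.
Ratio test on column x1 — row 1: (35/3)/3 = 35/9; row 2: entry 0 ≤ 0; row 3: entry 0 ≤ 0. Minimum is 35/9 at row 1 (s_1 leaves); pivot element 3.
Divide row 1 by 3; eliminate column x1 from the other rows.
After both pivots, the entry at constraint row 1, column s_1 is 1/3.

1/3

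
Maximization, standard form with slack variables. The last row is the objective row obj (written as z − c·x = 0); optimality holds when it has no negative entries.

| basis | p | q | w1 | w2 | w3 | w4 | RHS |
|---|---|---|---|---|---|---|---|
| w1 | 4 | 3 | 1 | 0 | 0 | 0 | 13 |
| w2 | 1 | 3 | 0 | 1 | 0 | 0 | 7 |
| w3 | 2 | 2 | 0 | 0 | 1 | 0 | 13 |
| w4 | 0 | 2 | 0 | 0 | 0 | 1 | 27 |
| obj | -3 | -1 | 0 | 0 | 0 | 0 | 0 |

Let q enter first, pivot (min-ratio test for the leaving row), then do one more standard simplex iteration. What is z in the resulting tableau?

23/3

Ratio test on column q — row 1: 13/3 = 13/3; row 2: 7/3 = 7/3; row 3: 13/2 = 13/2; row 4: 27/2 = 27/2. Minimum is 7/3 at row 2 (w2 leaves); pivot element 3.
Pivot on row 2; the obj-row RHS becomes 0 − (-1)·(7/3) = 7/3.
Next entering variable (most negative obj-row entry -8/3): p.
Ratio test on column p — row 1: 6/3 = 2; row 2: (7/3)/(1/3) = 7; row 3: (25/3)/(4/3) = 25/4; row 4: entry -2/3 ≤ 0. Minimum is 2 at row 1 (w1 leaves); pivot element 3.
After the second pivot the obj-row RHS is 7/3 − (-8/3)·2 = 23/3.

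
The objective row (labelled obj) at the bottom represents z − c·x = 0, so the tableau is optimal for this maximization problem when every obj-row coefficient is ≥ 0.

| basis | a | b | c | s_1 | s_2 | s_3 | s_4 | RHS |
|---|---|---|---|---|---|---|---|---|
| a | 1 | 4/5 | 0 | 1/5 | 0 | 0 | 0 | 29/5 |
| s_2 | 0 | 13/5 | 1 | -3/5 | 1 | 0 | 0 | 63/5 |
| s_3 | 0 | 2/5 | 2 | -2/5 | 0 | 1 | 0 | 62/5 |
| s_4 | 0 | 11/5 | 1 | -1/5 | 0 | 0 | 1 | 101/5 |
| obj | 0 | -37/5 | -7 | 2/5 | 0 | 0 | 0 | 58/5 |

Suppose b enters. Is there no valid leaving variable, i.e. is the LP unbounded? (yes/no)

Column b has positive entries in row(s) 1, 2, 3, 4, so the ratio test bounds it — not unbounded.

no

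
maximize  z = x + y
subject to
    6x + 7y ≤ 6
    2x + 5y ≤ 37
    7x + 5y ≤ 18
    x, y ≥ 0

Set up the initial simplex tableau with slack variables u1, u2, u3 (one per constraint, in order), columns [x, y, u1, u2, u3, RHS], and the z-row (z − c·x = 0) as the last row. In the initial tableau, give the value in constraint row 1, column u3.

0

Slack u3 belongs to constraint 3; its column is the unit vector e_3, so the entry in row 1 is 0.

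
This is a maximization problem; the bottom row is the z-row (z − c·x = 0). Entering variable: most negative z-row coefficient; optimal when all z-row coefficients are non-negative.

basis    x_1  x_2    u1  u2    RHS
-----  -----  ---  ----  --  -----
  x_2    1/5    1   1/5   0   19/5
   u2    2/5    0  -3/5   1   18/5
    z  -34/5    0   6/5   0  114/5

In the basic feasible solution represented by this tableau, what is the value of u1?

u1 is not in the basis, so in the current basic feasible solution u1 = 0.

0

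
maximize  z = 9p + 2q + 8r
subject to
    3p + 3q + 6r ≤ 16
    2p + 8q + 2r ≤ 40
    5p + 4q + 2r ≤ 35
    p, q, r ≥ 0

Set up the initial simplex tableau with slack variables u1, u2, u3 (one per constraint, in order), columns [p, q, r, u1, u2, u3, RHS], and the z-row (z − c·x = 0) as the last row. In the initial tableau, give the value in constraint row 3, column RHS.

The RHS of constraint 3 is b_3 = 35.

35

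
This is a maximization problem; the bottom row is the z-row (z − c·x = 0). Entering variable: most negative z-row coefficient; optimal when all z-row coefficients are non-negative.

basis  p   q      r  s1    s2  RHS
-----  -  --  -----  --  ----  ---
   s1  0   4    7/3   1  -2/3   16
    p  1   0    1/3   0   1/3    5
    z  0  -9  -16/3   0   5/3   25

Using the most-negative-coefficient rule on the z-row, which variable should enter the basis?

Negative z-row entries: q: -9, r: -16/3.
The most negative is -9 in column q, so q enters.

q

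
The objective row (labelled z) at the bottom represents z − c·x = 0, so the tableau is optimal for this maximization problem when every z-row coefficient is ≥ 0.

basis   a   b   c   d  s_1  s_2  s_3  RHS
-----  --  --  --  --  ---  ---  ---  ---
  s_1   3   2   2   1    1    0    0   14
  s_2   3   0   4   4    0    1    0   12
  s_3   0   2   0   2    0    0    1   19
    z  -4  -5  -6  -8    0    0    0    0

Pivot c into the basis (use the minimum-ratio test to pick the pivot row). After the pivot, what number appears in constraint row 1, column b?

Ratio test on column c — row 1: 14/2 = 7; row 2: 12/4 = 3; row 3: entry 0 ≤ 0. Minimum is 3 at row 2 (s_2 leaves); pivot element 4.
Divide row 2 by 4; eliminate column c from the other rows.
Row 1 update in column b: 2 − 2·0 = 2.

2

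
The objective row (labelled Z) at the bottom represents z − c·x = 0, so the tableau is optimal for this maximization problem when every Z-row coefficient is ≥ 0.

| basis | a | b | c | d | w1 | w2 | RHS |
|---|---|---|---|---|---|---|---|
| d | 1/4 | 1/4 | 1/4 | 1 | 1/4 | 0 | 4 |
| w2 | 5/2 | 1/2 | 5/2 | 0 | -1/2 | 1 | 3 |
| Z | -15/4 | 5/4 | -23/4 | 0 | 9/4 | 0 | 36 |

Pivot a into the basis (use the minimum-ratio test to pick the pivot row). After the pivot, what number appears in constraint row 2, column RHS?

Ratio test on column a — row 1: 4/(1/4) = 16; row 2: 3/(5/2) = 6/5. Minimum is 6/5 at row 2 (w2 leaves); pivot element 5/2.
Divide row 2 by 5/2; eliminate column a from the other rows.
In the new row 2, the RHS entry is the old entry divided by the pivot: 3/(5/2) = 6/5.

6/5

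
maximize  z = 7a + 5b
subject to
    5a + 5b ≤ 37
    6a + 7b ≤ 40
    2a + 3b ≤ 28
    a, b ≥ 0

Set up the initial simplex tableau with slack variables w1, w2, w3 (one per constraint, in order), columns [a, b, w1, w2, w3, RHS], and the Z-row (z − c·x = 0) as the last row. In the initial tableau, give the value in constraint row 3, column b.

3

Constraint 3 has coefficient 3 on b.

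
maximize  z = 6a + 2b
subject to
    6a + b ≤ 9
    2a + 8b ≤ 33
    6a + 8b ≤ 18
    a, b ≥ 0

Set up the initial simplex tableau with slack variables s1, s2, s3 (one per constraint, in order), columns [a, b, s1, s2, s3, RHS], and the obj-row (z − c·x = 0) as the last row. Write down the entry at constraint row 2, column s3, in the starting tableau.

0

Slack s3 belongs to constraint 3; its column is the unit vector e_3, so the entry in row 2 is 0.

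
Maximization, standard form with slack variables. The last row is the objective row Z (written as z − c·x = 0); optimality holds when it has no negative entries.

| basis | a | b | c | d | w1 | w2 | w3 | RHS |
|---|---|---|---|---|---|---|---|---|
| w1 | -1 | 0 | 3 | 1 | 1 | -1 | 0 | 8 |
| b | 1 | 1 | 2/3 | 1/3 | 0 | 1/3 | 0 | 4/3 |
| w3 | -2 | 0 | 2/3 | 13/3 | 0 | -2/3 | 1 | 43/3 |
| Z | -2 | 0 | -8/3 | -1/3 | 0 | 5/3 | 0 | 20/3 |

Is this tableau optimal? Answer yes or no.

The Z-row has a negative entry -8/3 in column c, so it is not optimal.

no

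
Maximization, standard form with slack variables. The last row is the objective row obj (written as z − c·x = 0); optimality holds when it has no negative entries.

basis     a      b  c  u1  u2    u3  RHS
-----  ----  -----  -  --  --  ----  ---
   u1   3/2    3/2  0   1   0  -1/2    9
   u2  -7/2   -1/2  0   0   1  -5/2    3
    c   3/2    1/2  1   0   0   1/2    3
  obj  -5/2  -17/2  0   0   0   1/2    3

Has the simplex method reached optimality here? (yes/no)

no

The obj-row has a negative entry -17/2 in column b, so it is not optimal.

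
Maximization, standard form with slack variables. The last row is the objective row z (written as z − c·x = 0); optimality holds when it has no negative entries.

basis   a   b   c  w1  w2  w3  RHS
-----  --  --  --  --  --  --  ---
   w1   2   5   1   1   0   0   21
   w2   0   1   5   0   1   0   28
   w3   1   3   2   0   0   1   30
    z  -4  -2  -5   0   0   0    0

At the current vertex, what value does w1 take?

w1 is basic (row 1); its value is the RHS of that row, 21.

21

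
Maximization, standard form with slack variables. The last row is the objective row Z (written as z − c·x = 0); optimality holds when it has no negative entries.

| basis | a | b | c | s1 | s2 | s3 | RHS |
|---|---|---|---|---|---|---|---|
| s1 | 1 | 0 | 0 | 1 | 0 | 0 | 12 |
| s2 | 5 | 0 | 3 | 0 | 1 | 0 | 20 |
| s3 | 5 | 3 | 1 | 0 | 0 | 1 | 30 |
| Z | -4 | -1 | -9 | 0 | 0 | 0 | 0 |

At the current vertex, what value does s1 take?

s1 is basic (row 1); its value is the RHS of that row, 12.

12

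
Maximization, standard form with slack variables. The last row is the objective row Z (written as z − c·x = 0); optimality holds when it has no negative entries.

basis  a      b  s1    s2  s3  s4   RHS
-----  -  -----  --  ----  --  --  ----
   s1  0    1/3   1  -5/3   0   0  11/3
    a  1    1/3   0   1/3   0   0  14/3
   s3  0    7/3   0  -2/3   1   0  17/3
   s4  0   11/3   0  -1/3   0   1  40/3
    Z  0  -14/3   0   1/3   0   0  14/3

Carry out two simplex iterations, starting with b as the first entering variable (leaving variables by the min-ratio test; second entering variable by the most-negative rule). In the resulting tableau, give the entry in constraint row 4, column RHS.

31/5

Ratio test on column b — row 1: (11/3)/(1/3) = 11; row 2: (14/3)/(1/3) = 14; row 3: (17/3)/(7/3) = 17/7; row 4: (40/3)/(11/3) = 40/11. Minimum is 17/7 at row 3 (s3 leaves); pivot element 7/3.
Divide row 3 by 7/3; eliminate column b from the other rows.
Second iteration: most negative Z-row entry is -1 in column s2, so s2 enters.
Ratio test on column s2 — row 1: entry -11/7 ≤ 0; row 2: (27/7)/(3/7) = 9; row 3: entry -2/7 ≤ 0; row 4: (31/7)/(5/7) = 31/5. Minimum is 31/5 at row 4 (s4 leaves); pivot element 5/7.
Divide row 4 by 5/7; eliminate column s2 from the other rows.
After both pivots, the entry at constraint row 4, column RHS is 31/5.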